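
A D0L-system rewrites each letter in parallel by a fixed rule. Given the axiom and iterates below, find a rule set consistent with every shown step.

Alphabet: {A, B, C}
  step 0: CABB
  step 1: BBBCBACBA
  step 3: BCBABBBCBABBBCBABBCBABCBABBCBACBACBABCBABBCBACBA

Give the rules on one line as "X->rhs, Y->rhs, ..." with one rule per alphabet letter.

A->BB, B->CBA, C->B

  step 0 ⇒ step 1: CABB ⇒ B·BB·CBA·CBA
    A ↦ BB
    B ↦ CBA
    C ↦ B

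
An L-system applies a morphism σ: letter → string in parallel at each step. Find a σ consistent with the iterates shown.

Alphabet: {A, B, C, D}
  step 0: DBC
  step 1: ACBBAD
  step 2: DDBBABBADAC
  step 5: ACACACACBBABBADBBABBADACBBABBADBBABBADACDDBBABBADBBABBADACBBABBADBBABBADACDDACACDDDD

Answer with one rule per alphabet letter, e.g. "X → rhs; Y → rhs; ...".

  step 1 ⇒ step 2: ACBBAD ⇒ D·D·BBA·BBA·D·AC
    A ↦ D
    B ↦ BBA
    C ↦ D
    D ↦ AC

A->D, B->BBA, C->D, D->AC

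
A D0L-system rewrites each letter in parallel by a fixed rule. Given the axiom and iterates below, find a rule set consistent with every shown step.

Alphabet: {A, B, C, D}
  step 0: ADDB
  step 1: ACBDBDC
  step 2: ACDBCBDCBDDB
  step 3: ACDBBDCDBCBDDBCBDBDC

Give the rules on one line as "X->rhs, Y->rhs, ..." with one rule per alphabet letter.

  step 2 ⇒ step 3: ACDBCBDCBDDB ⇒ AC·DB·BD·C·DB·C·BD·DB·C·BD·BD·C
    A ↦ AC
    B ↦ C
    C ↦ DB
    D ↦ BD

A->AC, B->C, C->DB, D->BD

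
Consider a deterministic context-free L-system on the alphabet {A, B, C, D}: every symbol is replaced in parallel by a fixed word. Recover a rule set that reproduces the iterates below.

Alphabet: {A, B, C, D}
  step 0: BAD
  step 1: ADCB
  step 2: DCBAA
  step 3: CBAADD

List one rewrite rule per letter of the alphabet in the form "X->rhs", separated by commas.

A->D, B->A, C->A, D->CB

  step 2 ⇒ step 3: DCBAA ⇒ CB·A·A·D·D
    A ↦ D
    B ↦ A
    C ↦ A
    D ↦ CB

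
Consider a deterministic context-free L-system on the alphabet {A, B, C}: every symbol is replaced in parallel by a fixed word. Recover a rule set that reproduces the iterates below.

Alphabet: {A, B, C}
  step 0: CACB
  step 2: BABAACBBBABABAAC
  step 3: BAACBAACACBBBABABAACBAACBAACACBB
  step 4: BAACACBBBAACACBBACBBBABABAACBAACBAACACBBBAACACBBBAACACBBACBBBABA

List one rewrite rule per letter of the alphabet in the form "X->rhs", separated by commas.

A->AC, B->BA, C->BB

  step 3 ⇒ step 4: BAACBAACACBBBABABAACBAACBAACACBB ⇒ BA·AC·AC·BB·BA·AC·AC·BB·AC·BB·BA·BA·BA·AC·BA·AC·BA·AC·AC·BB·BA·AC·AC·BB·BA·AC·AC·BB·AC·BB·BA·BA
    A ↦ AC
    B ↦ BA
    C ↦ BB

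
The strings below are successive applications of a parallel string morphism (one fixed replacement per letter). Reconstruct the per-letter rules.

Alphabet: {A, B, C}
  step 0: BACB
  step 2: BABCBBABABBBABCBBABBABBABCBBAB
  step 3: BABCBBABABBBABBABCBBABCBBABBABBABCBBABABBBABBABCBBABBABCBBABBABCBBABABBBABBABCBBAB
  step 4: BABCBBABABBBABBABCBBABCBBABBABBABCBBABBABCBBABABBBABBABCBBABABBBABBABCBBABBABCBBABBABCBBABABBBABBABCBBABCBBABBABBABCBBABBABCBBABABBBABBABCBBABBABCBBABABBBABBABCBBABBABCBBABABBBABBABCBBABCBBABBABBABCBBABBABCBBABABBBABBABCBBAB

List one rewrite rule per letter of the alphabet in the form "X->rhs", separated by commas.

  step 3 ⇒ step 4: BABCBBABABBBABBABCBBABCBBABBABBABCBBABABBBABBABCBBABBABCBBABBABCBBABABBBABBABCBBAB ⇒ BAB·CB·BAB·ABB·BAB·BAB·CB·BAB·CB·BAB·BAB·BAB·CB·BAB·BAB·CB·BAB·ABB·BAB·BAB·CB·BAB·ABB·BAB·BAB·CB·BAB·BAB·CB·BAB·BAB·CB·BAB·ABB·BAB·BAB·CB·BAB·CB·BAB·BAB·BAB·CB·BAB·BAB·CB·BAB·ABB·BAB·BAB·CB·BAB·BAB·CB·BAB·ABB·BAB·BAB·CB·BAB·BAB·CB·BAB·ABB·BAB·BAB·CB·BAB·CB·BAB·BAB·BAB·CB·BAB·BAB·CB·BAB·ABB·BAB·BAB·CB·BAB
    A ↦ CB
    B ↦ BAB
    C ↦ ABB

A->CB, B->BAB, C->ABB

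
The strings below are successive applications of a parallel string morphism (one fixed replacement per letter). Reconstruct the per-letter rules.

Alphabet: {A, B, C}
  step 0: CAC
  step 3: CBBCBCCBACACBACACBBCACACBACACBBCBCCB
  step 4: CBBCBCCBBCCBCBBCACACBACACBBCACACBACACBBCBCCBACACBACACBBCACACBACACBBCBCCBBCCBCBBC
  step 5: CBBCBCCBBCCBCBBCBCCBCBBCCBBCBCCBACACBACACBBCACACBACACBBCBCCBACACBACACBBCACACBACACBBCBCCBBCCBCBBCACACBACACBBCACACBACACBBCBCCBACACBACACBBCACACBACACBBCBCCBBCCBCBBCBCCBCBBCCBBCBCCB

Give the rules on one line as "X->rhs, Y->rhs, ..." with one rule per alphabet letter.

  step 4 ⇒ step 5: CBBCBCCBBCCBCBBCACACBACACBBCACACBACACBBCBCCBACACBACACBBCACACBACACBBCBCCBBCCBCBBC ⇒ CB·BC·BC·CB·BC·CB·CB·BC·BC·CB·CB·BC·CB·BC·BC·CB·ACA·CB·ACA·CB·BC·ACA·CB·ACA·CB·BC·BC·CB·ACA·CB·ACA·CB·BC·ACA·CB·ACA·CB·BC·BC·CB·BC·CB·CB·BC·ACA·CB·ACA·CB·BC·ACA·CB·ACA·CB·BC·BC·CB·ACA·CB·ACA·CB·BC·ACA·CB·ACA·CB·BC·BC·CB·BC·CB·CB·BC·BC·CB·CB·BC·CB·BC·BC·CB
    A ↦ ACA
    B ↦ BC
    C ↦ CB

A->ACA, B->BC, C->CB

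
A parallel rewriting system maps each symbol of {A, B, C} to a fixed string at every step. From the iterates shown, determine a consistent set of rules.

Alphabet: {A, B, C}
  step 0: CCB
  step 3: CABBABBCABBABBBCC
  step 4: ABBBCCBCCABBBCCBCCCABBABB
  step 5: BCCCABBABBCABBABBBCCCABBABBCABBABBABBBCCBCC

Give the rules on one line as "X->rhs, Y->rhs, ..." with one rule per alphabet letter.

A->B, B->C, C->ABB

  step 4 ⇒ step 5: ABBBCCBCCABBBCCBCCCABBABB ⇒ B·C·C·C·ABB·ABB·C·ABB·ABB·B·C·C·C·ABB·ABB·C·ABB·ABB·ABB·B·C·C·B·C·C
    A ↦ B
    B ↦ C
    C ↦ ABB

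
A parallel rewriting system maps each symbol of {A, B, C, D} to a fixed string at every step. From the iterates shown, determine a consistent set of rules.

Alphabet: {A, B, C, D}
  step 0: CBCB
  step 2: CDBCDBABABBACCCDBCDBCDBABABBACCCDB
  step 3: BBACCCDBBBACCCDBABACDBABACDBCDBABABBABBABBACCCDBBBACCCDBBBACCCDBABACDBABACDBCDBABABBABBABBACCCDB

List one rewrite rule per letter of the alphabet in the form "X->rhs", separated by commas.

  step 2 ⇒ step 3: CDBCDBABABBACCCDBCDBCDBABABBACCCDB ⇒ BBA·CC·CDB·BBA·CC·CDB·ABA·CDB·ABA·CDB·CDB·ABA·BBA·BBA·BBA·CC·CDB·BBA·CC·CDB·BBA·CC·CDB·ABA·CDB·ABA·CDB·CDB·ABA·BBA·BBA·BBA·CC·CDB
    A ↦ ABA
    B ↦ CDB
    C ↦ BBA
    D ↦ CC

A->ABA, B->CDB, C->BBA, D->CC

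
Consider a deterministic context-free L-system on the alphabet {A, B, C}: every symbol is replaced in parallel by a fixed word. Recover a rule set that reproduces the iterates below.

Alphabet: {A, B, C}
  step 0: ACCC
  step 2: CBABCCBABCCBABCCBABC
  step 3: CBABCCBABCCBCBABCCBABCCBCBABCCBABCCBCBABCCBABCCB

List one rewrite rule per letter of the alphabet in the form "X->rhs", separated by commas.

A->CB, B->ABC, C->CB

  step 2 ⇒ step 3: CBABCCBABCCBABCCBABC ⇒ CB·ABC·CB·ABC·CB·CB·ABC·CB·ABC·CB·CB·ABC·CB·ABC·CB·CB·ABC·CB·ABC·CB
    A ↦ CB
    B ↦ ABC
    C ↦ CB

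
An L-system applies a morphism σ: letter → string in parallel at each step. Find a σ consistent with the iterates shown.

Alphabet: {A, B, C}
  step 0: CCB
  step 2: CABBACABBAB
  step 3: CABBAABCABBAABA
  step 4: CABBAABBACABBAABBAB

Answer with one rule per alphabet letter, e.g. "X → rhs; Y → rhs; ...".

  step 3 ⇒ step 4: CABBAABCABBAABA ⇒ CAB·B·A·A·B·B·A·CAB·B·A·A·B·B·A·B
    A ↦ B
    B ↦ A
    C ↦ CAB

A->B, B->A, C->CAB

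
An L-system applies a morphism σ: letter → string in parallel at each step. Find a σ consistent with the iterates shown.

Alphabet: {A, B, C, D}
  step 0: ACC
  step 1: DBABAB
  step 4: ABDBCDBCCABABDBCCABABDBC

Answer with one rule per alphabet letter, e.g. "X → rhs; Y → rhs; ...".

A->DB, B->C, C->AB, D->BC

  step 0 ⇒ step 1: ACC ⇒ DB·AB·AB
    A ↦ DB
    C ↦ AB
    B ↦ C  (constrained at step 1)
    D ↦ BC  (constrained at step 1)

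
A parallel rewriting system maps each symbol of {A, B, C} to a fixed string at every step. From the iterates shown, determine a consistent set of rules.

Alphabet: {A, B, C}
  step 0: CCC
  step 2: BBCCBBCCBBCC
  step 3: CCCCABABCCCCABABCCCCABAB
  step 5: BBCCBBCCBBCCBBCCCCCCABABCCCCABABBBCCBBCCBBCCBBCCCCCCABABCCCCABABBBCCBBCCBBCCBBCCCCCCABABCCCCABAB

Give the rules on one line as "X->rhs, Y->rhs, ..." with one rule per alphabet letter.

A->BB, B->CC, C->AB

  step 2 ⇒ step 3: BBCCBBCCBBCC ⇒ CC·CC·AB·AB·CC·CC·AB·AB·CC·CC·AB·AB
    B ↦ CC
    C ↦ AB
    A ↦ BB  (constrained at step 3)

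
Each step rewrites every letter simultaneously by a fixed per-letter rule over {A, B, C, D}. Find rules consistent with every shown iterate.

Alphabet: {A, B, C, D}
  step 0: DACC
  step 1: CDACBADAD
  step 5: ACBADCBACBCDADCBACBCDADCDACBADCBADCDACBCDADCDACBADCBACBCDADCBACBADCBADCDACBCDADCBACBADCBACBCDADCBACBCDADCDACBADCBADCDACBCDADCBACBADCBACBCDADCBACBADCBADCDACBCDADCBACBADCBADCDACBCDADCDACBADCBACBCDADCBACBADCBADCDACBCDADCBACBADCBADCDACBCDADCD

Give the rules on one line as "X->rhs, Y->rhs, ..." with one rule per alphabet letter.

  step 0 ⇒ step 1: DACC ⇒ CD·ACB·AD·AD
    A ↦ ACB
    C ↦ AD
    D ↦ CD
    B ↦ CB  (constrained at step 1)

A->ACB, B->CB, C->AD, D->CD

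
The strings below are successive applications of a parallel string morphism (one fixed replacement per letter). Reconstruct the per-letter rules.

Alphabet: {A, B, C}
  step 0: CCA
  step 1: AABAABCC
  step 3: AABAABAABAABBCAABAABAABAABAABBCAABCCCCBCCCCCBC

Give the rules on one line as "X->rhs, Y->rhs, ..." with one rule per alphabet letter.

  step 0 ⇒ step 1: CCA ⇒ AAB·AAB·CC
    A ↦ CC
    C ↦ AAB
    B ↦ BC  (constrained at step 1)

A->CC, B->BC, C->AAB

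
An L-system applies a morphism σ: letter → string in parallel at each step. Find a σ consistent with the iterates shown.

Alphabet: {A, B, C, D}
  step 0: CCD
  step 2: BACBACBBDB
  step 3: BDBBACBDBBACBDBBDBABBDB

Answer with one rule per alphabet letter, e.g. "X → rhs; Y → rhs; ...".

A->B, B->BDB, C->AC, D->AB

  step 2 ⇒ step 3: BACBACBBDB ⇒ BDB·B·AC·BDB·B·AC·BDB·BDB·AB·BDB
    A ↦ B
    B ↦ BDB
    C ↦ AC
    D ↦ AB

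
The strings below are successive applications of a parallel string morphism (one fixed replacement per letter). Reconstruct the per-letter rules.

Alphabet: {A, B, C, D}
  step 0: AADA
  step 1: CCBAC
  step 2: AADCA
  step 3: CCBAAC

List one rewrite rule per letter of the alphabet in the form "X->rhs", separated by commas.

  step 2 ⇒ step 3: AADCA ⇒ C·C·BA·A·C
    A ↦ C
    C ↦ A
    D ↦ BA
  step 1 ⇒ step 2: CCBAC ⇒ A·A·D·C·A
    B ↦ D

A->C, B->D, C->A, D->BA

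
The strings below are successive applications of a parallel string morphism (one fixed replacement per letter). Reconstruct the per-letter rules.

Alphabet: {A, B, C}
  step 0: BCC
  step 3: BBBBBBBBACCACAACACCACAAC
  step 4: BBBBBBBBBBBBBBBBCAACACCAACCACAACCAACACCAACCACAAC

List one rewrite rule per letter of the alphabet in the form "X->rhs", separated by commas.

A->CA, B->BB, C->AC

  step 3 ⇒ step 4: BBBBBBBBACCACAACACCACAAC ⇒ BB·BB·BB·BB·BB·BB·BB·BB·CA·AC·AC·CA·AC·CA·CA·AC·CA·AC·AC·CA·AC·CA·CA·AC
    A ↦ CA
    B ↦ BB
    C ↦ AC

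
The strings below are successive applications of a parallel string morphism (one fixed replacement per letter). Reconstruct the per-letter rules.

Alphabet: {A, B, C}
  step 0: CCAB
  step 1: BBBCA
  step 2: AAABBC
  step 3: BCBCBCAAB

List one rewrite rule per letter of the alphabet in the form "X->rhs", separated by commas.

  step 2 ⇒ step 3: AAABBC ⇒ BC·BC·BC·A·A·B
    A ↦ BC
    B ↦ A
    C ↦ B

A->BC, B->A, C->B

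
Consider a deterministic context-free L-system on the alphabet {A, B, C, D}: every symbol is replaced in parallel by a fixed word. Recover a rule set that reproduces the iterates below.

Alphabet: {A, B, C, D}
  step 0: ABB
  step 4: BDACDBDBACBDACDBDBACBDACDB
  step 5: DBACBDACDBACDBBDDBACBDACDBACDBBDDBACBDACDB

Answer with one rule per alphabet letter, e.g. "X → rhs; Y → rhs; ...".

  step 4 ⇒ step 5: BDACDBDBACBDACDBDBACBDACDB ⇒ DB·AC·B·D·AC·DB·AC·DB·B·D·DB·AC·B·D·AC·DB·AC·DB·B·D·DB·AC·B·D·AC·DB
    A ↦ B
    B ↦ DB
    C ↦ D
    D ↦ AC

A->B, B->DB, C->D, D->AC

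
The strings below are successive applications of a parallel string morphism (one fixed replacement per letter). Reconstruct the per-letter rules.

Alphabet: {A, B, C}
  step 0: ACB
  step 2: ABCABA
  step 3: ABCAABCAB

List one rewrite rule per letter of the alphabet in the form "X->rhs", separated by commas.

A->AB, B->C, C->A

  step 2 ⇒ step 3: ABCABA ⇒ AB·C·A·AB·C·AB
    A ↦ AB
    B ↦ C
    C ↦ A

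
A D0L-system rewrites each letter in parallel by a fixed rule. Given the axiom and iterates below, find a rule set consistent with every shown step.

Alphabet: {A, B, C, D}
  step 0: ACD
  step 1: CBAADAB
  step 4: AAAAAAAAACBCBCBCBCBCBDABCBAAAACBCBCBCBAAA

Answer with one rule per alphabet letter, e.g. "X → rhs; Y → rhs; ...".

A->CB, B->A, C->AA, D->DAB

  step 0 ⇒ step 1: ACD ⇒ CB·AA·DAB
    A ↦ CB
    C ↦ AA
    D ↦ DAB
    B ↦ A  (constrained at step 1)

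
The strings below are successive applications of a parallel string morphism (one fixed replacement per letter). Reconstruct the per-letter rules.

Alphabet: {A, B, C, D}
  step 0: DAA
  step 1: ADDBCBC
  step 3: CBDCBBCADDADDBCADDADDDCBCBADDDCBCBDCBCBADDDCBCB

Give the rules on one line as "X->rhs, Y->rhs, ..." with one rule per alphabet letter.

  step 0 ⇒ step 1: DAA ⇒ ADD·BC·BC
    A ↦ BC
    D ↦ ADD
    B ↦ CB  (constrained at step 1)
    C ↦ DCB  (constrained at step 1)

A->BC, B->CB, C->DCB, D->ADD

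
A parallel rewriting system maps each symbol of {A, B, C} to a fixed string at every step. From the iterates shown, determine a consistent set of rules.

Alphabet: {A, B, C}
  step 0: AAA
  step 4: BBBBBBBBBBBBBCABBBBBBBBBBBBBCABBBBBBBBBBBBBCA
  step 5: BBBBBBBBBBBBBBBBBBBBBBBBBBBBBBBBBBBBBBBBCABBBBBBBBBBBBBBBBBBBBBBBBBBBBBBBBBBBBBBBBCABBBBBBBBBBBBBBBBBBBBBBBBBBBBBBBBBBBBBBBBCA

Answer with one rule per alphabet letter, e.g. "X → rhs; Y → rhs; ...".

  step 4 ⇒ step 5: BBBBBBBBBBBBBCABBBBBBBBBBBBBCABBBBBBBBBBBBBCA ⇒ BBB·BBB·BBB·BBB·BBB·BBB·BBB·BBB·BBB·BBB·BBB·BBB·BBB·B·CA·BBB·BBB·BBB·BBB·BBB·BBB·BBB·BBB·BBB·BBB·BBB·BBB·BBB·B·CA·BBB·BBB·BBB·BBB·BBB·BBB·BBB·BBB·BBB·BBB·BBB·BBB·BBB·B·CA
    A ↦ CA
    B ↦ BBB
    C ↦ B

A->CA, B->BBB, C->B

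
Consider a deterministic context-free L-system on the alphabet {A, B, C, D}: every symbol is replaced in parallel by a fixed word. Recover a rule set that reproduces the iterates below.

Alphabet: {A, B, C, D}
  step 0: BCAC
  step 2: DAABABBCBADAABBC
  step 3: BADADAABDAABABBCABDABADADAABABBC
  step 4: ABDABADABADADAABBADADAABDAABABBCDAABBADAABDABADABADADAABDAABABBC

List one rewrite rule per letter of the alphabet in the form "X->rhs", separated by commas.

  step 3 ⇒ step 4: BADADAABDAABABBCABDABADADAABABBC ⇒ AB·DA·BA·DA·BA·DA·DA·AB·BA·DA·DA·AB·DA·AB·AB·BC·DA·AB·BA·DA·AB·DA·BA·DA·BA·DA·DA·AB·DA·AB·AB·BC
    A ↦ DA
    B ↦ AB
    C ↦ BC
    D ↦ BA

A->DA, B->AB, C->BC, D->BA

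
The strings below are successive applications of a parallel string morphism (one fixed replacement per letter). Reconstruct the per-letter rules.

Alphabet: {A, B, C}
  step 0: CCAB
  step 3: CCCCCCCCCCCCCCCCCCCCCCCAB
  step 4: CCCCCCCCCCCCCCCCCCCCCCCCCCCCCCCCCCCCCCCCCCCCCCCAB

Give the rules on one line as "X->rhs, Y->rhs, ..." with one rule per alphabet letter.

A->C, B->AB, C->CC

  step 3 ⇒ step 4: CCCCCCCCCCCCCCCCCCCCCCCAB ⇒ CC·CC·CC·CC·CC·CC·CC·CC·CC·CC·CC·CC·CC·CC·CC·CC·CC·CC·CC·CC·CC·CC·CC·C·AB
    A ↦ C
    B ↦ AB
    C ↦ CC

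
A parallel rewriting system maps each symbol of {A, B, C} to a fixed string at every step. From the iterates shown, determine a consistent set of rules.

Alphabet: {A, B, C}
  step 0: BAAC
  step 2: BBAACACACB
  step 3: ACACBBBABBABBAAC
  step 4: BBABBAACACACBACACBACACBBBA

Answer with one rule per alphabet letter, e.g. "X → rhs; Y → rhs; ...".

  step 3 ⇒ step 4: ACACBBBABBABBAAC ⇒ B·BA·B·BA·AC·AC·AC·B·AC·AC·B·AC·AC·B·B·BA
    A ↦ B
    B ↦ AC
    C ↦ BA

A->B, B->AC, C->BA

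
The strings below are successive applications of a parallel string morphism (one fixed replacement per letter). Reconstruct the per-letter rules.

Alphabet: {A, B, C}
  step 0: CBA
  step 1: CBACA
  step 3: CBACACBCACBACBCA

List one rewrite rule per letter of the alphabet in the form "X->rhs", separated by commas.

  step 0 ⇒ step 1: CBA ⇒ CB·A·CA
    A ↦ CA
    B ↦ A
    C ↦ CB

A->CA, B->A, C->CB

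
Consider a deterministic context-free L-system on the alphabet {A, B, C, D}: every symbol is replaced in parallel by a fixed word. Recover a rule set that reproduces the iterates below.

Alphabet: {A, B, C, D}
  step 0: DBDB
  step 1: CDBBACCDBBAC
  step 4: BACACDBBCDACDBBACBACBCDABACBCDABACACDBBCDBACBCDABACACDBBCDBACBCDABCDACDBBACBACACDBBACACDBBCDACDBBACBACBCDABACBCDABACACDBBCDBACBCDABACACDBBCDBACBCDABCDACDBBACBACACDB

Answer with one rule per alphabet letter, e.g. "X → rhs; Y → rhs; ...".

  step 0 ⇒ step 1: DBDB ⇒ CDB·BAC·CDB·BAC
    B ↦ BAC
    D ↦ CDB
    A ↦ BCD  (constrained at step 1)
    C ↦ A  (constrained at step 1)

A->BCD, B->BAC, C->A, D->CDB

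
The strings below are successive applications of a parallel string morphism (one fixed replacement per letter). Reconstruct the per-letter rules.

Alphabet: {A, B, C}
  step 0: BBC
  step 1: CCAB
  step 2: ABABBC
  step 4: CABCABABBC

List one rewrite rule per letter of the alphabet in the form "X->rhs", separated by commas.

A->B, B->C, C->AB

  step 1 ⇒ step 2: CCAB ⇒ AB·AB·B·C
    A ↦ B
    B ↦ C
    C ↦ AB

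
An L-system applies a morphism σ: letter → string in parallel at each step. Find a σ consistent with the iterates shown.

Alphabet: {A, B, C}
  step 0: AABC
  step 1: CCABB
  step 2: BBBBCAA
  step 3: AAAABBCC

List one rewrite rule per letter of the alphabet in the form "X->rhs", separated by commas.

A->C, B->A, C->BB

  step 2 ⇒ step 3: BBBBCAA ⇒ A·A·A·A·BB·C·C
    A ↦ C
    B ↦ A
    C ↦ BB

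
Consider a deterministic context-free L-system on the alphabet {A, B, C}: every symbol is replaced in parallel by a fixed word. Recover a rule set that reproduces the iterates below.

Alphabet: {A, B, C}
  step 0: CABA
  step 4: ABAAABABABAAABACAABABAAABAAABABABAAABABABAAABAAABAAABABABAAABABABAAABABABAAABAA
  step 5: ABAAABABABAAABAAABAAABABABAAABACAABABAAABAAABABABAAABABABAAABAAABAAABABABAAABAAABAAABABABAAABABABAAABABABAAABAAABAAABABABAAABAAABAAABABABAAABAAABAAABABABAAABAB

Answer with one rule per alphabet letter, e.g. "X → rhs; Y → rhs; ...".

A->AB, B->AA, C->ACA

  step 4 ⇒ step 5: ABAAABABABAAABACAABABAAABAAABABABAAABABABAAABAAABAAABABABAAABABABAAABABABAAABAA ⇒ AB·AA·AB·AB·AB·AA·AB·AA·AB·AA·AB·AB·AB·AA·AB·ACA·AB·AB·AA·AB·AA·AB·AB·AB·AA·AB·AB·AB·AA·AB·AA·AB·AA·AB·AB·AB·AA·AB·AA·AB·AA·AB·AB·AB·AA·AB·AB·AB·AA·AB·AB·AB·AA·AB·AA·AB·AA·AB·AB·AB·AA·AB·AA·AB·AA·AB·AB·AB·AA·AB·AA·AB·AA·AB·AB·AB·AA·AB·AB
    A ↦ AB
    B ↦ AA
    C ↦ ACA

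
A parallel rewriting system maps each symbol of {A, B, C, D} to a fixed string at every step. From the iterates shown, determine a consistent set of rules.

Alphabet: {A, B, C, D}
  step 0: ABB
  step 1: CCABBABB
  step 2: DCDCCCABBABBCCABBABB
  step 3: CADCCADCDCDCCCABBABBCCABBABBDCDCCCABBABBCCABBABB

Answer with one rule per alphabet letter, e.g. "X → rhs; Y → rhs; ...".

  step 2 ⇒ step 3: DCDCCCABBABBCCABBABB ⇒ CA·DC·CA·DC·DC·DC·CC·ABB·ABB·CC·ABB·ABB·DC·DC·CC·ABB·ABB·CC·ABB·ABB
    A ↦ CC
    B ↦ ABB
    C ↦ DC
    D ↦ CA

A->CC, B->ABB, C->DC, D->CA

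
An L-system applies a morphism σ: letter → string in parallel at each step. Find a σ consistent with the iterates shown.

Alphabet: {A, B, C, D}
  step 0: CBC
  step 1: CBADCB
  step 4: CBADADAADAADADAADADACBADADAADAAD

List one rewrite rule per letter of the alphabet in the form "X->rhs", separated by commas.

A->AD, B->AD, C->CB, D->A

  step 0 ⇒ step 1: CBC ⇒ CB·AD·CB
    B ↦ AD
    C ↦ CB
    A ↦ AD  (constrained at step 1)
    D ↦ A  (constrained at step 1)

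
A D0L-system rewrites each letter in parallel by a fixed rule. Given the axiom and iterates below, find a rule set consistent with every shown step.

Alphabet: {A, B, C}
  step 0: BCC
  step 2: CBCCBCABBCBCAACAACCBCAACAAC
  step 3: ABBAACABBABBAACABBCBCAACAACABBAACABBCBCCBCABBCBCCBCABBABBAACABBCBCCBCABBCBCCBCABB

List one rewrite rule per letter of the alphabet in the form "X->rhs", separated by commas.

  step 2 ⇒ step 3: CBCCBCABBCBCAACAACCBCAACAAC ⇒ ABB·AAC·ABB·ABB·AAC·ABB·CBC·AAC·AAC·ABB·AAC·ABB·CBC·CBC·ABB·CBC·CBC·ABB·ABB·AAC·ABB·CBC·CBC·ABB·CBC·CBC·ABB
    A ↦ CBC
    B ↦ AAC
    C ↦ ABB

A->CBC, B->AAC, C->ABB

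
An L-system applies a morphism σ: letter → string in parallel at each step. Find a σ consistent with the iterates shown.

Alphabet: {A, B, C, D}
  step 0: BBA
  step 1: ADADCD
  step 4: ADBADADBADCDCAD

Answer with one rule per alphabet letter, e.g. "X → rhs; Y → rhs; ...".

A->CD, B->AD, C->B, D->C

  step 0 ⇒ step 1: BBA ⇒ AD·AD·CD
    A ↦ CD
    B ↦ AD
    C ↦ B  (constrained at step 1)
    D ↦ C  (constrained at step 1)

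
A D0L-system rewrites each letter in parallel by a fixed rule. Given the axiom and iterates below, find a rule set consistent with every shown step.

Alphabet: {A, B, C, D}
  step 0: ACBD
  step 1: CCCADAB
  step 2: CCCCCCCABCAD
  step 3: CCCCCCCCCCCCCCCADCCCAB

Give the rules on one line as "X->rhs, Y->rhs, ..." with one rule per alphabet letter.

A->C, B->AD, C->CC, D->AB

  step 2 ⇒ step 3: CCCCCCCABCAD ⇒ CC·CC·CC·CC·CC·CC·CC·C·AD·CC·C·AB
    A ↦ C
    B ↦ AD
    C ↦ CC
    D ↦ AB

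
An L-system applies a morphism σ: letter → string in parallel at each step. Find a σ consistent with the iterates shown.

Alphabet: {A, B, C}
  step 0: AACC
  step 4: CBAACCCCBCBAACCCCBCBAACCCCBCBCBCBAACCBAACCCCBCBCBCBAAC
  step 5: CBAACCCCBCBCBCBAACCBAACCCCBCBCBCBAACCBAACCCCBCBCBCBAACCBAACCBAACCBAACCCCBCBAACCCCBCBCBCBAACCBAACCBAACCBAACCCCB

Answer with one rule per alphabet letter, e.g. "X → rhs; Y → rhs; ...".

  step 4 ⇒ step 5: CBAACCCCBCBAACCCCBCBAACCCCBCBCBCBAACCBAACCCCBCBCBCBAAC ⇒ CB·AAC·C·C·CB·CB·CB·CB·AAC·CB·AAC·C·C·CB·CB·CB·CB·AAC·CB·AAC·C·C·CB·CB·CB·CB·AAC·CB·AAC·CB·AAC·CB·AAC·C·C·CB·CB·AAC·C·C·CB·CB·CB·CB·AAC·CB·AAC·CB·AAC·CB·AAC·C·C·CB
    A ↦ C
    B ↦ AAC
    C ↦ CB

A->C, B->AAC, C->CB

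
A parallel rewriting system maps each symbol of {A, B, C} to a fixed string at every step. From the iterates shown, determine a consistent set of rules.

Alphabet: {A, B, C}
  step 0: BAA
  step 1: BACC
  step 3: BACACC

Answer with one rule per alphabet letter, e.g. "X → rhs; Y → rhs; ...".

  step 0 ⇒ step 1: BAA ⇒ BA·C·C
    A ↦ C
    B ↦ BA
    C ↦ A  (constrained at step 1)

A->C, B->BA, C->A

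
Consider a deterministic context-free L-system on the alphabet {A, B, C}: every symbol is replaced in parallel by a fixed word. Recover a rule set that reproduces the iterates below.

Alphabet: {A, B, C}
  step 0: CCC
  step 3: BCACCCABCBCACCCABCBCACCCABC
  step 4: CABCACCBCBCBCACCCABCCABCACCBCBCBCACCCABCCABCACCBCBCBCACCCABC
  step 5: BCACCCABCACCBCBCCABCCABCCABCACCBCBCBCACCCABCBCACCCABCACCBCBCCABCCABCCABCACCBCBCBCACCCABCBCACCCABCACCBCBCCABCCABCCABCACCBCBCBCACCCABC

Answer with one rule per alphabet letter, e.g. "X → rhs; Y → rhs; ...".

  step 4 ⇒ step 5: CABCACCBCBCBCACCCABCCABCACCBCBCBCACCCABCCABCACCBCBCBCACCCABC ⇒ BC·ACC·CA·BC·ACC·BC·BC·CA·BC·CA·BC·CA·BC·ACC·BC·BC·BC·ACC·CA·BC·BC·ACC·CA·BC·ACC·BC·BC·CA·BC·CA·BC·CA·BC·ACC·BC·BC·BC·ACC·CA·BC·BC·ACC·CA·BC·ACC·BC·BC·CA·BC·CA·BC·CA·BC·ACC·BC·BC·BC·ACC·CA·BC
    A ↦ ACC
    B ↦ CA
    C ↦ BC

A->ACC, B->CA, C->BC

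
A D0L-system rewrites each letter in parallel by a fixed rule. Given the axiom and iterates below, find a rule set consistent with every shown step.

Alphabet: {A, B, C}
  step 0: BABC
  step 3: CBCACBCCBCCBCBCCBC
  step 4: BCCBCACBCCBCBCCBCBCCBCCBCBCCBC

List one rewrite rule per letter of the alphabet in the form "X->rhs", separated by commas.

A->AC, B->C, C->BC

  step 3 ⇒ step 4: CBCACBCCBCCBCBCCBC ⇒ BC·C·BC·AC·BC·C·BC·BC·C·BC·BC·C·BC·C·BC·BC·C·BC
    A ↦ AC
    B ↦ C
    C ↦ BC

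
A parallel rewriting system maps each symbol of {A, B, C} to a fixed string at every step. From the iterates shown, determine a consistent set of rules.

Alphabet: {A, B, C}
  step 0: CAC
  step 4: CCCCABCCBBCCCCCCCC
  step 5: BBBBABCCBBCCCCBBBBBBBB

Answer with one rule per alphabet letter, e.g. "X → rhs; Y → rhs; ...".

A->AB, B->CC, C->B

  step 4 ⇒ step 5: CCCCABCCBBCCCCCCCC ⇒ B·B·B·B·AB·CC·B·B·CC·CC·B·B·B·B·B·B·B·B
    A ↦ AB
    B ↦ CC
    C ↦ B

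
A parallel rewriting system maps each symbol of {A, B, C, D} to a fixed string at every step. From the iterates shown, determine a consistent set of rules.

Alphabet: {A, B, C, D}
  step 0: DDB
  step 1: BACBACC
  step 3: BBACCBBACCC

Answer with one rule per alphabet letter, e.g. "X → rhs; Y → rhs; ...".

  step 0 ⇒ step 1: DDB ⇒ BAC·BAC·C
    B ↦ C
    D ↦ BAC
    A ↦ D  (constrained at step 1)
    C ↦ B  (constrained at step 1)

A->D, B->C, C->B, D->BAC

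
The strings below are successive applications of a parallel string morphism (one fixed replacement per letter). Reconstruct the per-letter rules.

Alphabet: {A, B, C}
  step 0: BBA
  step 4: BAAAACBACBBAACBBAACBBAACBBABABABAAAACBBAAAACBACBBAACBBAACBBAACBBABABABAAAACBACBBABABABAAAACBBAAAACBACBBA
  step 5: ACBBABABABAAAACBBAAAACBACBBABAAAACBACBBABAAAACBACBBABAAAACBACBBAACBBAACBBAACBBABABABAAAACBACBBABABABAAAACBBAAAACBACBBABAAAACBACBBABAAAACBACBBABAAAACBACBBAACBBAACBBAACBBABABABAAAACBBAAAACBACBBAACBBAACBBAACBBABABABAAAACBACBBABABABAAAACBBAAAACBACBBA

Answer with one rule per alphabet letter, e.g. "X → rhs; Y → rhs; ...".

A->BA, B->ACB, C->AA

  step 4 ⇒ step 5: BAAAACBACBBAACBBAACBBAACBBABABABAAAACBBAAAACBACBBAACBBAACBBAACBBABABABAAAACBACBBABABABAAAACBBAAAACBACBBA ⇒ ACB·BA·BA·BA·BA·AA·ACB·BA·AA·ACB·ACB·BA·BA·AA·ACB·ACB·BA·BA·AA·ACB·ACB·BA·BA·AA·ACB·ACB·BA·ACB·BA·ACB·BA·ACB·BA·BA·BA·BA·AA·ACB·ACB·BA·BA·BA·BA·AA·ACB·BA·AA·ACB·ACB·BA·BA·AA·ACB·ACB·BA·BA·AA·ACB·ACB·BA·BA·AA·ACB·ACB·BA·ACB·BA·ACB·BA·ACB·BA·BA·BA·BA·AA·ACB·BA·AA·ACB·ACB·BA·ACB·BA·ACB·BA·ACB·BA·BA·BA·BA·AA·ACB·ACB·BA·BA·BA·BA·AA·ACB·BA·AA·ACB·ACB·BA
    A ↦ BA
    B ↦ ACB
    C ↦ AA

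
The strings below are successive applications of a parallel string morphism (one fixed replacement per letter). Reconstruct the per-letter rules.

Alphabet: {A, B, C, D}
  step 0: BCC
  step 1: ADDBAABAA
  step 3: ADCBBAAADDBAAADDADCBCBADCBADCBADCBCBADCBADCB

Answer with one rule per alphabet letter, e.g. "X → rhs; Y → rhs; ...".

A->AD, B->ADD, C->BAA, D->CB

  step 0 ⇒ step 1: BCC ⇒ ADD·BAA·BAA
    B ↦ ADD
    C ↦ BAA
    A ↦ AD  (constrained at step 1)
    D ↦ CB  (constrained at step 1)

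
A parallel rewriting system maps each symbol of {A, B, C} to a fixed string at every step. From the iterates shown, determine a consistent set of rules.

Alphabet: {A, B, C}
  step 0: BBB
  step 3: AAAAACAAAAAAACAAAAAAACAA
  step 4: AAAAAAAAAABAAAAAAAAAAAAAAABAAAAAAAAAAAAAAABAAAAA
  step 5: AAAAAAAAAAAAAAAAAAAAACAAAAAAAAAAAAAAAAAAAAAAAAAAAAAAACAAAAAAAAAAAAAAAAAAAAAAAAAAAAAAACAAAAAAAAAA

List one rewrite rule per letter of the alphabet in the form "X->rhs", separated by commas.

A->AA, B->AC, C->BA

  step 4 ⇒ step 5: AAAAAAAAAABAAAAAAAAAAAAAAABAAAAAAAAAAAAAAABAAAAA ⇒ AA·AA·AA·AA·AA·AA·AA·AA·AA·AA·AC·AA·AA·AA·AA·AA·AA·AA·AA·AA·AA·AA·AA·AA·AA·AA·AC·AA·AA·AA·AA·AA·AA·AA·AA·AA·AA·AA·AA·AA·AA·AA·AC·AA·AA·AA·AA·AA
    A ↦ AA
    B ↦ AC
  step 3 ⇒ step 4: AAAAACAAAAAAACAAAAAAACAA ⇒ AA·AA·AA·AA·AA·BA·AA·AA·AA·AA·AA·AA·AA·BA·AA·AA·AA·AA·AA·AA·AA·BA·AA·AA
    C ↦ BA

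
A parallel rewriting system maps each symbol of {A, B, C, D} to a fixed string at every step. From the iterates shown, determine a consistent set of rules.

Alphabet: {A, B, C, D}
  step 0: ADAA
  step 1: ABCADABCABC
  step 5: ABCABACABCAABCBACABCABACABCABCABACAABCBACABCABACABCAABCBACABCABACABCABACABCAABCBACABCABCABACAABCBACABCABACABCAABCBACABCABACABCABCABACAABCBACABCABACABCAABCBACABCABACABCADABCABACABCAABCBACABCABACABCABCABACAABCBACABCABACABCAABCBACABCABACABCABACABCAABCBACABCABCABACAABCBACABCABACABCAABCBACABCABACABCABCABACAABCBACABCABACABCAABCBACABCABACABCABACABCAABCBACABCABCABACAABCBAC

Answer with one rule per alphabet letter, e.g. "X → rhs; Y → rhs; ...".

  step 0 ⇒ step 1: ADAA ⇒ ABC·AD·ABC·ABC
    A ↦ ABC
    D ↦ AD
    B ↦ A  (constrained at step 1)
    C ↦ BAC  (constrained at step 1)

A->ABC, B->A, C->BAC, D->AD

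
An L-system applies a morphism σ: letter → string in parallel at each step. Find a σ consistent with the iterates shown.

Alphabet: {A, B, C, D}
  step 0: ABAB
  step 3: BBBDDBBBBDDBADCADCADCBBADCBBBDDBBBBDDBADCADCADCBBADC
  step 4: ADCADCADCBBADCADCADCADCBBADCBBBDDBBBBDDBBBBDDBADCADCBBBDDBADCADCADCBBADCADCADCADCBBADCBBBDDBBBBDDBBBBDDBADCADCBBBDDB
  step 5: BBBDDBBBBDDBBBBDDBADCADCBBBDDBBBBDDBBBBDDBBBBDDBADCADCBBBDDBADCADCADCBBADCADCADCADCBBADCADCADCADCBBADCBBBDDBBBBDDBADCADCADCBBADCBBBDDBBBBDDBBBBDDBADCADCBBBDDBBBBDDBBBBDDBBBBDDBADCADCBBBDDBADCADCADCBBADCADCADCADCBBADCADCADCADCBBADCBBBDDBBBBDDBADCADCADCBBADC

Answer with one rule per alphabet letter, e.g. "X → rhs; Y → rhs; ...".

A->BB, B->ADC, C->DDB, D->B

  step 4 ⇒ step 5: ADCADCADCBBADCADCADCADCBBADCBBBDDBBBBDDBBBBDDBADCADCBBBDDBADCADCADCBBADCADCADCADCBBADCBBBDDBBBBDDBBBBDDBADCADCBBBDDB ⇒ BB·B·DDB·BB·B·DDB·BB·B·DDB·ADC·ADC·BB·B·DDB·BB·B·DDB·BB·B·DDB·BB·B·DDB·ADC·ADC·BB·B·DDB·ADC·ADC·ADC·B·B·ADC·ADC·ADC·ADC·B·B·ADC·ADC·ADC·ADC·B·B·ADC·BB·B·DDB·BB·B·DDB·ADC·ADC·ADC·B·B·ADC·BB·B·DDB·BB·B·DDB·BB·B·DDB·ADC·ADC·BB·B·DDB·BB·B·DDB·BB·B·DDB·BB·B·DDB·ADC·ADC·BB·B·DDB·ADC·ADC·ADC·B·B·ADC·ADC·ADC·ADC·B·B·ADC·ADC·ADC·ADC·B·B·ADC·BB·B·DDB·BB·B·DDB·ADC·ADC·ADC·B·B·ADC
    A ↦ BB
    B ↦ ADC
    C ↦ DDB
    D ↦ B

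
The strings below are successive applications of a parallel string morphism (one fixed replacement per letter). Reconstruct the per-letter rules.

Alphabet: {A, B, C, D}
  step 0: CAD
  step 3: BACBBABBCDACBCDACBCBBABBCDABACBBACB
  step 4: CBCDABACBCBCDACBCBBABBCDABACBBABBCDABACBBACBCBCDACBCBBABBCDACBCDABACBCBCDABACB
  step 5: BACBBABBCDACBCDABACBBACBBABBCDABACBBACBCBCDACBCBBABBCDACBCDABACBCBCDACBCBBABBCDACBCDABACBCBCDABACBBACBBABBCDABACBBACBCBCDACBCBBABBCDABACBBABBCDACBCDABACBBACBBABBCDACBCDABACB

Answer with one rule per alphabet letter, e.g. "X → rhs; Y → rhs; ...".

  step 4 ⇒ step 5: CBCDABACBCBCDACBCBBABBCDABACBBABBCDABACBBACBCBCDACBCBBABBCDACBCDABACBCBCDABACB ⇒ BA·CB·BA·BB·CDA·CB·CDA·BA·CB·BA·CB·BA·BB·CDA·BA·CB·BA·CB·CB·CDA·CB·CB·BA·BB·CDA·CB·CDA·BA·CB·CB·CDA·CB·CB·BA·BB·CDA·CB·CDA·BA·CB·CB·CDA·BA·CB·BA·CB·BA·BB·CDA·BA·CB·BA·CB·CB·CDA·CB·CB·BA·BB·CDA·BA·CB·BA·BB·CDA·CB·CDA·BA·CB·BA·CB·BA·BB·CDA·CB·CDA·BA·CB
    A ↦ CDA
    B ↦ CB
    C ↦ BA
    D ↦ BB

A->CDA, B->CB, C->BA, D->BB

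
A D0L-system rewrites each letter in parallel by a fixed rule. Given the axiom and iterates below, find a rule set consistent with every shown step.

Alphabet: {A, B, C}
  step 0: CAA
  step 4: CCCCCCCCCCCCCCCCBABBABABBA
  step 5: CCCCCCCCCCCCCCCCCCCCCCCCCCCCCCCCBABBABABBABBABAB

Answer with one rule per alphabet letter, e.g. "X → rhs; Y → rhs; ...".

A->B, B->BA, C->CC

  step 4 ⇒ step 5: CCCCCCCCCCCCCCCCBABBABABBA ⇒ CC·CC·CC·CC·CC·CC·CC·CC·CC·CC·CC·CC·CC·CC·CC·CC·BA·B·BA·BA·B·BA·B·BA·BA·B
    A ↦ B
    B ↦ BA
    C ↦ CC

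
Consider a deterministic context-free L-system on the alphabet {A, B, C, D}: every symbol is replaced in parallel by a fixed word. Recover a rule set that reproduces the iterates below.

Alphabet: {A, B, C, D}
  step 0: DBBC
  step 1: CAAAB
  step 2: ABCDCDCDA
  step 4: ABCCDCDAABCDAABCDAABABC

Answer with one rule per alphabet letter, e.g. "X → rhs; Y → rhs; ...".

  step 1 ⇒ step 2: CAAAB ⇒ AB·CD·CD·CD·A
    A ↦ CD
    B ↦ A
    C ↦ AB
  step 0 ⇒ step 1: DBBC ⇒ C·A·A·AB
    D ↦ C

A->CD, B->A, C->AB, D->C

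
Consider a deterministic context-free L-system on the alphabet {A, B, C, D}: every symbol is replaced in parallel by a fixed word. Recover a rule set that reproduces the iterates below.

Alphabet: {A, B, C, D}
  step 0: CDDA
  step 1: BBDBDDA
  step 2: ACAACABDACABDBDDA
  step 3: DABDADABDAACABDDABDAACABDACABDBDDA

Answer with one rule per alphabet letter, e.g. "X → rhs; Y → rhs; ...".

A->DA, B->ACA, C->B, D->BD

  step 2 ⇒ step 3: ACAACABDACABDBDDA ⇒ DA·B·DA·DA·B·DA·ACA·BD·DA·B·DA·ACA·BD·ACA·BD·BD·DA
    A ↦ DA
    B ↦ ACA
    C ↦ B
    D ↦ BD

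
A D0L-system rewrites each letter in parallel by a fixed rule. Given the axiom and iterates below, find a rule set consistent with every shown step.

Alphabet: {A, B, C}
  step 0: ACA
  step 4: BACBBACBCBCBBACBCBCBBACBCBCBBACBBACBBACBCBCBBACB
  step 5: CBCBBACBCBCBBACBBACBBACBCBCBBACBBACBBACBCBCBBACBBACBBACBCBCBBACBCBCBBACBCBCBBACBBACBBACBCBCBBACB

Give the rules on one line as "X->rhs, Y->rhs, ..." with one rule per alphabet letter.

  step 4 ⇒ step 5: BACBBACBCBCBBACBCBCBBACBCBCBBACBBACBBACBCBCBBACB ⇒ CB·CB·BA·CB·CB·CB·BA·CB·BA·CB·BA·CB·CB·CB·BA·CB·BA·CB·BA·CB·CB·CB·BA·CB·BA·CB·BA·CB·CB·CB·BA·CB·CB·CB·BA·CB·CB·CB·BA·CB·BA·CB·BA·CB·CB·CB·BA·CB
    A ↦ CB
    B ↦ CB
    C ↦ BA

A->CB, B->CB, C->BA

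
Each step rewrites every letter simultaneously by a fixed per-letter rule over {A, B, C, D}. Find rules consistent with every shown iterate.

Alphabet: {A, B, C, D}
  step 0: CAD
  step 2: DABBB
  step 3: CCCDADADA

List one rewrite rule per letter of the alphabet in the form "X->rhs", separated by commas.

A->CC, B->DA, C->B, D->C

  step 2 ⇒ step 3: DABBB ⇒ C·CC·DA·DA·DA
    A ↦ CC
    B ↦ DA
    D ↦ C
    C ↦ B  (constrained at step 0)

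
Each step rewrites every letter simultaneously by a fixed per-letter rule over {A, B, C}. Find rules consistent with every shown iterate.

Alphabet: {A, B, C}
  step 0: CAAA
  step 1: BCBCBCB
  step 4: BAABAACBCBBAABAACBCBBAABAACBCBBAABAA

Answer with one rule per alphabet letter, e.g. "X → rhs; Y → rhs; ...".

  step 0 ⇒ step 1: CAAA ⇒ B·CB·CB·CB
    A ↦ CB
    C ↦ B
    B ↦ AA  (constrained at step 1)

A->CB, B->AA, C->B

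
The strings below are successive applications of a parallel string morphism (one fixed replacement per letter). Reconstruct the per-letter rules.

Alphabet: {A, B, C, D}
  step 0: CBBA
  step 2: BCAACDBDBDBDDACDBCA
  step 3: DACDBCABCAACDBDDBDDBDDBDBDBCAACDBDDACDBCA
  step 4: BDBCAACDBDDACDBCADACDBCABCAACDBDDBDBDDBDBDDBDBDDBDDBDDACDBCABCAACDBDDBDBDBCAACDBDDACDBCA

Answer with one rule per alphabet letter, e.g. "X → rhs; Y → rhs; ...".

  step 3 ⇒ step 4: DACDBCABCAACDBDDBDDBDDBDBDBCAACDBDDACDBCA ⇒ BD·BCA·ACD·BD·D·ACD·BCA·D·ACD·BCA·BCA·ACD·BD·D·BD·BD·D·BD·BD·D·BD·BD·D·BD·D·BD·D·ACD·BCA·BCA·ACD·BD·D·BD·BD·BCA·ACD·BD·D·ACD·BCA
    A ↦ BCA
    B ↦ D
    C ↦ ACD
    D ↦ BD

A->BCA, B->D, C->ACD, D->BD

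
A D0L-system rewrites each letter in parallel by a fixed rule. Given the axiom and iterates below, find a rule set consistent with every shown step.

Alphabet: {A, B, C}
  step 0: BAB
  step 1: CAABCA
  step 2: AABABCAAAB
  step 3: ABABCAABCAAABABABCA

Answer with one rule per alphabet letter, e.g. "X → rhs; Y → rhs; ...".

  step 2 ⇒ step 3: AABABCAAAB ⇒ AB·AB·CA·AB·CA·A·AB·AB·AB·CA
    A ↦ AB
    B ↦ CA
    C ↦ A

A->AB, B->CA, C->A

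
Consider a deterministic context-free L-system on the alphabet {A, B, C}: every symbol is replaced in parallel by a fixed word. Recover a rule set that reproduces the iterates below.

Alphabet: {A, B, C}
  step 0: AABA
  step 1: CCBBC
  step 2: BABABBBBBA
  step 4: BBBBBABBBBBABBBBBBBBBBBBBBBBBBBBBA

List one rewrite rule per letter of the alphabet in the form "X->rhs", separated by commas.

  step 1 ⇒ step 2: CCBBC ⇒ BA·BA·BB·BB·BA
    B ↦ BB
    C ↦ BA
  step 0 ⇒ step 1: AABA ⇒ C·C·BB·C
    A ↦ C

A->C, B->BB, C->BA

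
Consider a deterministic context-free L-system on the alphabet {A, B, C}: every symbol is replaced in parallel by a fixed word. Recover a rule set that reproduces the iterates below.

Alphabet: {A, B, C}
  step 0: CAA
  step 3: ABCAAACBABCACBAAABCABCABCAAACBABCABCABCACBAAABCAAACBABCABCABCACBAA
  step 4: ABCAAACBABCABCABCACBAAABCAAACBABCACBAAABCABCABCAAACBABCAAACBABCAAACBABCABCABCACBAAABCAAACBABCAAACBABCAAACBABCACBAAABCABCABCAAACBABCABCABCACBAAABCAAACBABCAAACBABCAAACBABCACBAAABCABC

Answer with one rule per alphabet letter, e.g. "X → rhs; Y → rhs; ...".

  step 3 ⇒ step 4: ABCAAACBABCACBAAABCABCABCAAACBABCABCABCACBAAABCAAACBABCABCABCACBAA ⇒ ABC·AA·ACB·ABC·ABC·ABC·ACB·AA·ABC·AA·ACB·ABC·ACB·AA·ABC·ABC·ABC·AA·ACB·ABC·AA·ACB·ABC·AA·ACB·ABC·ABC·ABC·ACB·AA·ABC·AA·ACB·ABC·AA·ACB·ABC·AA·ACB·ABC·ACB·AA·ABC·ABC·ABC·AA·ACB·ABC·ABC·ABC·ACB·AA·ABC·AA·ACB·ABC·AA·ACB·ABC·AA·ACB·ABC·ACB·AA·ABC·ABC
    A ↦ ABC
    B ↦ AA
    C ↦ ACB

A->ABC, B->AA, C->ACB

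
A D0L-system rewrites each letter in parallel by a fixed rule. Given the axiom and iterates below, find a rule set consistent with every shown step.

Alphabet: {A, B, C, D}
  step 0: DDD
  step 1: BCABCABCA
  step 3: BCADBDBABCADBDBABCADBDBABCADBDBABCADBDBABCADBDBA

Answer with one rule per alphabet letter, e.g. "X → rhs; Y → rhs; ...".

  step 0 ⇒ step 1: DDD ⇒ BCA·BCA·BCA
    D ↦ BCA
    A ↦ DBA  (constrained at step 1)
    B ↦ DB  (constrained at step 1)
    C ↦ A  (constrained at step 1)

A->DBA, B->DB, C->A, D->BCA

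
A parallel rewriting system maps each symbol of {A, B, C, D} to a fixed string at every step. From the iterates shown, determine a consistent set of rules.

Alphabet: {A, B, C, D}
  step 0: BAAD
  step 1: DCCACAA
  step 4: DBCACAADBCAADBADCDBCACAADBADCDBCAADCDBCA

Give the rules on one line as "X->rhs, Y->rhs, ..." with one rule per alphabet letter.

  step 0 ⇒ step 1: BAAD ⇒ DC·CA·CA·A
    A ↦ CA
    B ↦ DC
    D ↦ A
    C ↦ DB  (constrained at step 1)

A->CA, B->DC, C->DB, D->A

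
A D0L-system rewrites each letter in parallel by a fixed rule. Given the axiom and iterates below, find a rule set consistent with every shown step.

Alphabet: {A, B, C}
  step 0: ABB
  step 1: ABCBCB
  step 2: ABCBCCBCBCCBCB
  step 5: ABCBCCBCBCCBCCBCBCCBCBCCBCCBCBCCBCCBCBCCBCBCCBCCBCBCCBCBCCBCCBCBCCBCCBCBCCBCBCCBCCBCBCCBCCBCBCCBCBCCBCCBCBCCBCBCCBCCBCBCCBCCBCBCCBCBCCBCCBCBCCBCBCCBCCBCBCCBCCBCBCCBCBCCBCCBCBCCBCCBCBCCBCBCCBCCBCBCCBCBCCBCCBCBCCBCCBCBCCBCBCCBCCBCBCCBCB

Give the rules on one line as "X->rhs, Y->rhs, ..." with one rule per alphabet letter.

A->AB, B->CB, C->CCB

  step 1 ⇒ step 2: ABCBCB ⇒ AB·CB·CCB·CB·CCB·CB
    A ↦ AB
    B ↦ CB
    C ↦ CCB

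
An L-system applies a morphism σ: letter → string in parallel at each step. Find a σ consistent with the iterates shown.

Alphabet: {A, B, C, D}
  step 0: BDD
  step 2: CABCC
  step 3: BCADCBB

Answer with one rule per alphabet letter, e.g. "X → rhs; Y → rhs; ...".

  step 2 ⇒ step 3: CABCC ⇒ B·C·ADC·B·B
    A ↦ C
    B ↦ ADC
    C ↦ B
    D ↦ A  (constrained at step 0)

A->C, B->ADC, C->B, D->A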